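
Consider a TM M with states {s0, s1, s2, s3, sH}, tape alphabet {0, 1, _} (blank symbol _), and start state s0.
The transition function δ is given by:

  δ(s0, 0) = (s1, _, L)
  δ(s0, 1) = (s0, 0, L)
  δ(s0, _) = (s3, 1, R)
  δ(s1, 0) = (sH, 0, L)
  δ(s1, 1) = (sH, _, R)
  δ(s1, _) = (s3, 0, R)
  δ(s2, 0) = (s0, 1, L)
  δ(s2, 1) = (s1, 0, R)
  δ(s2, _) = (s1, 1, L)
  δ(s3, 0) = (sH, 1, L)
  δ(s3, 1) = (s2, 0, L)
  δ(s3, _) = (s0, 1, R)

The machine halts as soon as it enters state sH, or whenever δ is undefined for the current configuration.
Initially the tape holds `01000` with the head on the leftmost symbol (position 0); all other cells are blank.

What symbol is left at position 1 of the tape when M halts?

state=s0 head=0 tape=__[0]1000   (s0,0)→(s1,_,L)
state=s1 head=-1 tape=_[_]_1000   (s1,_)→(s3,0,R)
state=s3 head=0 tape=_0[_]1000   (s3,_)→(s0,1,R)
state=s0 head=1 tape=_01[1]000   (s0,1)→(s0,0,L)
state=s0 head=0 tape=_0[1]0000   (s0,1)→(s0,0,L)
state=s0 head=-1 tape=_[0]00000   (s0,0)→(s1,_,L)
state=s1 head=-2 tape=[_]_00000   (s1,_)→(s3,0,R)
state=s3 head=-1 tape=0[_]00000   (s3,_)→(s0,1,R)
state=s0 head=0 tape=01[0]0000   (s0,0)→(s1,_,L)
state=s1 head=-1 tape=0[1]_0000   (s1,1)→(sH,_,R)
state=sH head=0 tape=0_[_]0000
Cell 1 holds 0 when M halts.

0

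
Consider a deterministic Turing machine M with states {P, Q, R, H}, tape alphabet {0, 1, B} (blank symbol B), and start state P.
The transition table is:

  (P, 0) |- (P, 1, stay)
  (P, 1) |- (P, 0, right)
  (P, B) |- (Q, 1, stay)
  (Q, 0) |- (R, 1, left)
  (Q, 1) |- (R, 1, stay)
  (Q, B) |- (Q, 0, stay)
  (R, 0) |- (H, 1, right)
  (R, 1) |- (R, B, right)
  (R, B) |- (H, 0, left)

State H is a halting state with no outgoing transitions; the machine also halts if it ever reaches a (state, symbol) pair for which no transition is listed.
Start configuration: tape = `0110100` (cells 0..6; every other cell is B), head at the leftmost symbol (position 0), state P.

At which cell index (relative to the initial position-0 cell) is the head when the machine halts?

7

state=P head=0 tape=[0]110100BB   (P,0)→(P,1,stay)
state=P head=0 tape=[1]110100BB   (P,1)→(P,0,right)
state=P head=1 tape=0[1]10100BB   (P,1)→(P,0,right)
state=P head=2 tape=00[1]0100BB   (P,1)→(P,0,right)
state=P head=3 tape=000[0]100BB   (P,0)→(P,1,stay)
state=P head=3 tape=000[1]100BB   (P,1)→(P,0,right)
state=P head=4 tape=0000[1]00BB   (P,1)→(P,0,right)
state=P head=5 tape=00000[0]0BB   (P,0)→(P,1,stay)
state=P head=5 tape=00000[1]0BB   (P,1)→(P,0,right)
state=P head=6 tape=000000[0]BB   (P,0)→(P,1,stay)
state=P head=6 tape=000000[1]BB   (P,1)→(P,0,right)
state=P head=7 tape=0000000[B]B   (P,B)→(Q,1,stay)
state=Q head=7 tape=0000000[1]B   (Q,1)→(R,1,stay)
state=R head=7 tape=0000000[1]B   (R,1)→(R,B,right)
state=R head=8 tape=0000000B[B]   (R,B)→(H,0,left)
state=H head=7 tape=0000000[B]0
At halt the head is at cell 7.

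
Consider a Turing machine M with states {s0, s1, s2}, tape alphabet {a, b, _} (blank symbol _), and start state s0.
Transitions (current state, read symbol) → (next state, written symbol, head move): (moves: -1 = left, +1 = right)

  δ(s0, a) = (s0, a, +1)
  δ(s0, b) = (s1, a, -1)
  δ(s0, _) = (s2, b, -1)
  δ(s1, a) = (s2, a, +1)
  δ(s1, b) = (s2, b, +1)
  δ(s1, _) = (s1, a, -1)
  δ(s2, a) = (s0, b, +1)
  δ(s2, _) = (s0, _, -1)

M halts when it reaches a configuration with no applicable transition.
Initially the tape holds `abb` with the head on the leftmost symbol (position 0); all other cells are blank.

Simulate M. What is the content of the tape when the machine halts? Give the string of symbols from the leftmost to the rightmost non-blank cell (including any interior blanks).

state=s0 head=0 tape=[a]bb_   (s0,a)→(s0,a,+1)
state=s0 head=1 tape=a[b]b_   (s0,b)→(s1,a,-1)
state=s1 head=0 tape=[a]ab_   (s1,a)→(s2,a,+1)
state=s2 head=1 tape=a[a]b_   (s2,a)→(s0,b,+1)
state=s0 head=2 tape=ab[b]_   (s0,b)→(s1,a,-1)
state=s1 head=1 tape=a[b]a_   (s1,b)→(s2,b,+1)
state=s2 head=2 tape=ab[a]_   (s2,a)→(s0,b,+1)
state=s0 head=3 tape=abb[_]   (s0,_)→(s2,b,-1)
state=s2 head=2 tape=ab[b]b
The non-blank tape span at halt is abbb.

abbb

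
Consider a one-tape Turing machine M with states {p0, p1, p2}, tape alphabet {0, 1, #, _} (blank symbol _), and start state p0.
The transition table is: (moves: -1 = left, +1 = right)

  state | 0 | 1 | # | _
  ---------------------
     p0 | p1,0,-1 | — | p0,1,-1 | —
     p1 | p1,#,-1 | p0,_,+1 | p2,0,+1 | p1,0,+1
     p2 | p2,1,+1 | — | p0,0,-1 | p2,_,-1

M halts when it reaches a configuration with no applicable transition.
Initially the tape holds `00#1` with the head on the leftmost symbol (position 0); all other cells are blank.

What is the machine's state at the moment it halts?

p0

state=p0 head=0 tape=___[0]0#1   (p0,0)→(p1,0,-1)
state=p1 head=-1 tape=__[_]00#1   (p1,_)→(p1,0,+1)
state=p1 head=0 tape=__0[0]0#1   (p1,0)→(p1,#,-1)
state=p1 head=-1 tape=__[0]#0#1   (p1,0)→(p1,#,-1)
state=p1 head=-2 tape=_[_]##0#1   (p1,_)→(p1,0,+1)
state=p1 head=-1 tape=_0[#]#0#1   (p1,#)→(p2,0,+1)
state=p2 head=0 tape=_00[#]0#1   (p2,#)→(p0,0,-1)
state=p0 head=-1 tape=_0[0]00#1   (p0,0)→(p1,0,-1)
state=p1 head=-2 tape=_[0]000#1   (p1,0)→(p1,#,-1)
state=p1 head=-3 tape=[_]#000#1   (p1,_)→(p1,0,+1)
state=p1 head=-2 tape=0[#]000#1   (p1,#)→(p2,0,+1)
state=p2 head=-1 tape=00[0]00#1   (p2,0)→(p2,1,+1)
state=p2 head=0 tape=001[0]0#1   (p2,0)→(p2,1,+1)
state=p2 head=1 tape=0011[0]#1   (p2,0)→(p2,1,+1)
state=p2 head=2 tape=00111[#]1   (p2,#)→(p0,0,-1)
state=p0 head=1 tape=0011[1]01
No transition is defined for (p0, 1); M halts in state p0.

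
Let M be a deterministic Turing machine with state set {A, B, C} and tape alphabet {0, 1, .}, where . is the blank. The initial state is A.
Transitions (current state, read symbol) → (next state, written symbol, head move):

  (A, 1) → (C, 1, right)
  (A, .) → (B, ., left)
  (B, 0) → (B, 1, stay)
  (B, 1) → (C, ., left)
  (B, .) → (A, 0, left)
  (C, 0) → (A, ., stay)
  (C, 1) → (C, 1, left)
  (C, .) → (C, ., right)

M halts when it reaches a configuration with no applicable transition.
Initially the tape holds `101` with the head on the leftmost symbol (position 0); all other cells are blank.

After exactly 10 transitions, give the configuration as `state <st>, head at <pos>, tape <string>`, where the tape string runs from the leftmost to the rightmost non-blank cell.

state=A head=0 tape=.[1]01   (A,1)→(C,1,right)
state=C head=1 tape=.1[0]1   (C,0)→(A,.,stay)
state=A head=1 tape=.1[.]1   (A,.)→(B,.,left)
state=B head=0 tape=.[1].1   (B,1)→(C,.,left)
state=C head=-1 tape=[.]..1   (C,.)→(C,.,right)
state=C head=0 tape=.[.].1   (C,.)→(C,.,right)
state=C head=1 tape=..[.]1   (C,.)→(C,.,right)
state=C head=2 tape=...[1]   (C,1)→(C,1,left)
state=C head=1 tape=..[.]1   (C,.)→(C,.,right)
state=C head=2 tape=...[1]   (C,1)→(C,1,left)
state=C head=1 tape=..[.]1
After 10 steps: state C, head at 1, tape 1.

state C, head at 1, tape 1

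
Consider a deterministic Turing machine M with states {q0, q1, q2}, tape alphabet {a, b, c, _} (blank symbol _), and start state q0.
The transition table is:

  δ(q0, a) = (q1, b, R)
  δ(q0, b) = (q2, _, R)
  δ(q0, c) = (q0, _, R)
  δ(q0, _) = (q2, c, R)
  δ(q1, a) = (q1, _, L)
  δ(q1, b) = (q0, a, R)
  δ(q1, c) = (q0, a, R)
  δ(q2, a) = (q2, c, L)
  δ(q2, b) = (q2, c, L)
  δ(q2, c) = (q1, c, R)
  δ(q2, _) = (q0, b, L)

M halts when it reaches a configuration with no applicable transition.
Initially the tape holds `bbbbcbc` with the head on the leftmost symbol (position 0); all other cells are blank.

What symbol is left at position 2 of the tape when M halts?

q0 | _[b]bbbcbc_   read b → write _, move R, go to q2
q2 | __[b]bbcbc_   read b → write c, move L, go to q2
q2 | _[_]cbbcbc_   read _ → write b, move L, go to q0
q0 | [_]bcbbcbc_   read _ → write c, move R, go to q2
q2 | c[b]cbbcbc_   read b → write c, move L, go to q2
q2 | [c]ccbbcbc_   read c → write c, move R, go to q1
q1 | c[c]cbbcbc_   read c → write a, move R, go to q0
q0 | ca[c]bbcbc_   read c → write _, move R, go to q0
q0 | ca_[b]bcbc_   read b → write _, move R, go to q2
q2 | ca__[b]cbc_   read b → write c, move L, go to q2
q2 | ca_[_]ccbc_   read _ → write b, move L, go to q0
q0 | ca[_]bccbc_   read _ → write c, move R, go to q2
q2 | cac[b]ccbc_   read b → write c, move L, go to q2
q2 | ca[c]cccbc_   read c → write c, move R, go to q1
q1 | cac[c]ccbc_   read c → write a, move R, go to q0
q0 | caca[c]cbc_   read c → write _, move R, go to q0
q0 | caca_[c]bc_   read c → write _, move R, go to q0
q0 | caca__[b]c_   read b → write _, move R, go to q2
q2 | caca___[c]_   read c → write c, move R, go to q1
q1 | caca___c[_]
Cell 2 holds a when M halts.

a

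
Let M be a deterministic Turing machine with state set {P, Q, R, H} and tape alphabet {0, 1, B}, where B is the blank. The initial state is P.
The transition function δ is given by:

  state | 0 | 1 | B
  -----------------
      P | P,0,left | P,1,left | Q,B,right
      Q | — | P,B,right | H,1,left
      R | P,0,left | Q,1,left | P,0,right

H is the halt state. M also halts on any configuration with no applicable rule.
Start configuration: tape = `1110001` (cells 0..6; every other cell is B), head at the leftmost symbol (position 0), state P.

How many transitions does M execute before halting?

P | B[1]110001   read 1 → write 1, move left, go to P
P | [B]1110001   read B → write B, move right, go to Q
Q | B[1]110001   read 1 → write B, move right, go to P
P | BB[1]10001   read 1 → write 1, move left, go to P
P | B[B]110001   read B → write B, move right, go to Q
Q | BB[1]10001   read 1 → write B, move right, go to P
P | BBB[1]0001   read 1 → write 1, move left, go to P
P | BB[B]10001   read B → write B, move right, go to Q
Q | BBB[1]0001   read 1 → write B, move right, go to P
P | BBBB[0]001   read 0 → write 0, move left, go to P
P | BBB[B]0001   read B → write B, move right, go to Q
Q | BBBB[0]001
M halts after 11 transitions.

11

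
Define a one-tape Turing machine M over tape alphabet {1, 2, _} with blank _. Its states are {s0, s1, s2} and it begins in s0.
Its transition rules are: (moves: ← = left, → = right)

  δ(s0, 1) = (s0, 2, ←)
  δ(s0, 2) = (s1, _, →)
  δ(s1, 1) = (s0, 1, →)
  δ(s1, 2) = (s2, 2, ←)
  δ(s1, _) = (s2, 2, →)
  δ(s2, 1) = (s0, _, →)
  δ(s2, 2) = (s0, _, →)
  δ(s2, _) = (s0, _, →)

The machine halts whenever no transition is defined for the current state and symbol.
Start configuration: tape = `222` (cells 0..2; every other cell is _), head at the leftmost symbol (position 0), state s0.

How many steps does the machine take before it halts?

9

state=s0 head=0 tape=[2]22___   (s0,2)→(s1,_,→)
state=s1 head=1 tape=_[2]2___   (s1,2)→(s2,2,←)
state=s2 head=0 tape=[_]22___   (s2,_)→(s0,_,→)
state=s0 head=1 tape=_[2]2___   (s0,2)→(s1,_,→)
state=s1 head=2 tape=__[2]___   (s1,2)→(s2,2,←)
state=s2 head=1 tape=_[_]2___   (s2,_)→(s0,_,→)
state=s0 head=2 tape=__[2]___   (s0,2)→(s1,_,→)
state=s1 head=3 tape=___[_]__   (s1,_)→(s2,2,→)
state=s2 head=4 tape=___2[_]_   (s2,_)→(s0,_,→)
state=s0 head=5 tape=___2_[_]
M halts after 9 transitions.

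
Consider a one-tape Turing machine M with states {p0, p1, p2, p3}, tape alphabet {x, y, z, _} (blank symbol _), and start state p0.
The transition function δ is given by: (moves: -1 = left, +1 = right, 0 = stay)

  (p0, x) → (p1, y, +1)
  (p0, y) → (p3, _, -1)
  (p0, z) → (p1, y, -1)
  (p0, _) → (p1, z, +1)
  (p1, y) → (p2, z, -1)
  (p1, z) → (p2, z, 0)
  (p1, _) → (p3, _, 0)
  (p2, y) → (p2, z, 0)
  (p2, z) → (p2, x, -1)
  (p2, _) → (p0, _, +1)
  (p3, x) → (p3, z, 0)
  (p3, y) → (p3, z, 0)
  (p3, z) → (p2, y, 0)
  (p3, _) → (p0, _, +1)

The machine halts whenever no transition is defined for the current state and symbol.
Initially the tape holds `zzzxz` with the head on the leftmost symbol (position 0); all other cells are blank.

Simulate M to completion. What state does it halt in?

state=p0 head=0 tape=_[z]zzxz   (p0,z)→(p1,y,-1)
state=p1 head=-1 tape=[_]yzzxz   (p1,_)→(p3,_,0)
state=p3 head=-1 tape=[_]yzzxz   (p3,_)→(p0,_,+1)
state=p0 head=0 tape=_[y]zzxz   (p0,y)→(p3,_,-1)
state=p3 head=-1 tape=[_]_zzxz   (p3,_)→(p0,_,+1)
state=p0 head=0 tape=_[_]zzxz   (p0,_)→(p1,z,+1)
state=p1 head=1 tape=_z[z]zxz   (p1,z)→(p2,z,0)
state=p2 head=1 tape=_z[z]zxz   (p2,z)→(p2,x,-1)
state=p2 head=0 tape=_[z]xzxz   (p2,z)→(p2,x,-1)
state=p2 head=-1 tape=[_]xxzxz   (p2,_)→(p0,_,+1)
state=p0 head=0 tape=_[x]xzxz   (p0,x)→(p1,y,+1)
state=p1 head=1 tape=_y[x]zxz
No transition is defined for (p1, x); M halts in state p1.

p1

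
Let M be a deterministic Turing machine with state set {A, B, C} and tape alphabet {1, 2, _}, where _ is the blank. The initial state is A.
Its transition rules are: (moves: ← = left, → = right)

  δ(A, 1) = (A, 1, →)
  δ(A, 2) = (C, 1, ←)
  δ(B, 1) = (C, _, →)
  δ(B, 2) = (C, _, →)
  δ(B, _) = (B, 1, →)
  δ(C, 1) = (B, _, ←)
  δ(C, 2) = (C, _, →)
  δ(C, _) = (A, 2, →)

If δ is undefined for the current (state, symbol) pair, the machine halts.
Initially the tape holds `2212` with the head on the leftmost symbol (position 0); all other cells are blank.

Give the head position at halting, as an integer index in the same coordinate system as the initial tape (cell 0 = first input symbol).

state=A head=0 tape=_[2]212_   (A,2)→(C,1,←)
state=C head=-1 tape=[_]1212_   (C,_)→(A,2,→)
state=A head=0 tape=2[1]212_   (A,1)→(A,1,→)
state=A head=1 tape=21[2]12_   (A,2)→(C,1,←)
state=C head=0 tape=2[1]112_   (C,1)→(B,_,←)
state=B head=-1 tape=[2]_112_   (B,2)→(C,_,→)
state=C head=0 tape=_[_]112_   (C,_)→(A,2,→)
state=A head=1 tape=_2[1]12_   (A,1)→(A,1,→)
state=A head=2 tape=_21[1]2_   (A,1)→(A,1,→)
state=A head=3 tape=_211[2]_   (A,2)→(C,1,←)
state=C head=2 tape=_21[1]1_   (C,1)→(B,_,←)
state=B head=1 tape=_2[1]_1_   (B,1)→(C,_,→)
state=C head=2 tape=_2_[_]1_   (C,_)→(A,2,→)
state=A head=3 tape=_2_2[1]_   (A,1)→(A,1,→)
state=A head=4 tape=_2_21[_]
At halt the head is at cell 4.

4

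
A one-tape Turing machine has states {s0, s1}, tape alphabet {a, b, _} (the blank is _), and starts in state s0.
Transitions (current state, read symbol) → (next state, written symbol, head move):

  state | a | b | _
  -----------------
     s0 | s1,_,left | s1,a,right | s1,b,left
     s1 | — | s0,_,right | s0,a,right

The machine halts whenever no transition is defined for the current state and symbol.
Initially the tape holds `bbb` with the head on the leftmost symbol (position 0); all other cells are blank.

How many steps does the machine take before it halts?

state=s0 head=0 tape=[b]bb__   (s0,b)→(s1,a,right)
state=s1 head=1 tape=a[b]b__   (s1,b)→(s0,_,right)
state=s0 head=2 tape=a_[b]__   (s0,b)→(s1,a,right)
state=s1 head=3 tape=a_a[_]_   (s1,_)→(s0,a,right)
state=s0 head=4 tape=a_aa[_]   (s0,_)→(s1,b,left)
state=s1 head=3 tape=a_a[a]b
M halts after 5 transitions.

5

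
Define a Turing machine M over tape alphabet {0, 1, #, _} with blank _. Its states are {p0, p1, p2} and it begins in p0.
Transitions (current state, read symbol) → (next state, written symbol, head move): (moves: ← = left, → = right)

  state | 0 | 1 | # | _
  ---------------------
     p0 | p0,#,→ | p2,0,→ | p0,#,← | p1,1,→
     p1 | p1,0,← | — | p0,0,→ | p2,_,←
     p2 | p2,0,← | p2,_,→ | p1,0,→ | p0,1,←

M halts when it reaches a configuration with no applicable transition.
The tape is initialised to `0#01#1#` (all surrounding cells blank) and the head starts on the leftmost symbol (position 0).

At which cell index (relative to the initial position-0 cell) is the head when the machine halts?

state=p0 head=0 tape=_[0]#01#1#   (p0,0)→(p0,#,→)
state=p0 head=1 tape=_#[#]01#1#   (p0,#)→(p0,#,←)
state=p0 head=0 tape=_[#]#01#1#   (p0,#)→(p0,#,←)
state=p0 head=-1 tape=[_]##01#1#   (p0,_)→(p1,1,→)
state=p1 head=0 tape=1[#]#01#1#   (p1,#)→(p0,0,→)
state=p0 head=1 tape=10[#]01#1#   (p0,#)→(p0,#,←)
state=p0 head=0 tape=1[0]#01#1#   (p0,0)→(p0,#,→)
state=p0 head=1 tape=1#[#]01#1#   (p0,#)→(p0,#,←)
state=p0 head=0 tape=1[#]#01#1#   (p0,#)→(p0,#,←)
state=p0 head=-1 tape=[1]##01#1#   (p0,1)→(p2,0,→)
state=p2 head=0 tape=0[#]#01#1#   (p2,#)→(p1,0,→)
state=p1 head=1 tape=00[#]01#1#   (p1,#)→(p0,0,→)
state=p0 head=2 tape=000[0]1#1#   (p0,0)→(p0,#,→)
state=p0 head=3 tape=000#[1]#1#   (p0,1)→(p2,0,→)
state=p2 head=4 tape=000#0[#]1#   (p2,#)→(p1,0,→)
state=p1 head=5 tape=000#00[1]#
At halt the head is at cell 5.

5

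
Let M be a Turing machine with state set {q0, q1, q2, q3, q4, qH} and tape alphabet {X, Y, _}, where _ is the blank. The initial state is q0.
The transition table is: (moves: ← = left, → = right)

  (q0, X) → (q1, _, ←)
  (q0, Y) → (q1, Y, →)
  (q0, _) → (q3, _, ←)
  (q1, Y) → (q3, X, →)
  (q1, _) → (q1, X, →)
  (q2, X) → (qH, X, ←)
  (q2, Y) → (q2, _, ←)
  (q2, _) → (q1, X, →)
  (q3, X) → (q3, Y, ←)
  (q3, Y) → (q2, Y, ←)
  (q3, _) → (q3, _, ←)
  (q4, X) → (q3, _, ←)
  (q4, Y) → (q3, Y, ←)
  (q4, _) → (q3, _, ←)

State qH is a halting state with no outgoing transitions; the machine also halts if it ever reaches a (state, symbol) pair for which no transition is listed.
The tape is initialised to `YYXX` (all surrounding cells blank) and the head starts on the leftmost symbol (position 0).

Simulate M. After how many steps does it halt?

9

q0 | _[Y]YXX   read Y → write Y, move →, go to q1
q1 | _Y[Y]XX   read Y → write X, move →, go to q3
q3 | _YX[X]X   read X → write Y, move ←, go to q3
q3 | _Y[X]YX   read X → write Y, move ←, go to q3
q3 | _[Y]YYX   read Y → write Y, move ←, go to q2
q2 | [_]YYYX   read _ → write X, move →, go to q1
q1 | X[Y]YYX   read Y → write X, move →, go to q3
q3 | XX[Y]YX   read Y → write Y, move ←, go to q2
q2 | X[X]YYX   read X → write X, move ←, go to qH
qH | [X]XYYX
M halts after 9 transitions.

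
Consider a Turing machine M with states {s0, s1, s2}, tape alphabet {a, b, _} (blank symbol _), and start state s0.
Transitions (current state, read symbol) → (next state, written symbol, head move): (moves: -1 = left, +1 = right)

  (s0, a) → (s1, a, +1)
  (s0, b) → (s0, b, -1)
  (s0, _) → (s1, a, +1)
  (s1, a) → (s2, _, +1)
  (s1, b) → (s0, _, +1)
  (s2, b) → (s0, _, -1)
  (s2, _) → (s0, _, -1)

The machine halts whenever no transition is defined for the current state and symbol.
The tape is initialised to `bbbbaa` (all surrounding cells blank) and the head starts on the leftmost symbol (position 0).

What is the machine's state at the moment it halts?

state=s0 head=0 tape=_[b]bbbaa_   (s0,b)→(s0,b,-1)
state=s0 head=-1 tape=[_]bbbbaa_   (s0,_)→(s1,a,+1)
state=s1 head=0 tape=a[b]bbbaa_   (s1,b)→(s0,_,+1)
state=s0 head=1 tape=a_[b]bbaa_   (s0,b)→(s0,b,-1)
state=s0 head=0 tape=a[_]bbbaa_   (s0,_)→(s1,a,+1)
state=s1 head=1 tape=aa[b]bbaa_   (s1,b)→(s0,_,+1)
state=s0 head=2 tape=aa_[b]baa_   (s0,b)→(s0,b,-1)
state=s0 head=1 tape=aa[_]bbaa_   (s0,_)→(s1,a,+1)
state=s1 head=2 tape=aaa[b]baa_   (s1,b)→(s0,_,+1)
state=s0 head=3 tape=aaa_[b]aa_   (s0,b)→(s0,b,-1)
state=s0 head=2 tape=aaa[_]baa_   (s0,_)→(s1,a,+1)
state=s1 head=3 tape=aaaa[b]aa_   (s1,b)→(s0,_,+1)
state=s0 head=4 tape=aaaa_[a]a_   (s0,a)→(s1,a,+1)
state=s1 head=5 tape=aaaa_a[a]_   (s1,a)→(s2,_,+1)
state=s2 head=6 tape=aaaa_a_[_]   (s2,_)→(s0,_,-1)
state=s0 head=5 tape=aaaa_a[_]_   (s0,_)→(s1,a,+1)
state=s1 head=6 tape=aaaa_aa[_]
No transition is defined for (s1, _); M halts in state s1.

s1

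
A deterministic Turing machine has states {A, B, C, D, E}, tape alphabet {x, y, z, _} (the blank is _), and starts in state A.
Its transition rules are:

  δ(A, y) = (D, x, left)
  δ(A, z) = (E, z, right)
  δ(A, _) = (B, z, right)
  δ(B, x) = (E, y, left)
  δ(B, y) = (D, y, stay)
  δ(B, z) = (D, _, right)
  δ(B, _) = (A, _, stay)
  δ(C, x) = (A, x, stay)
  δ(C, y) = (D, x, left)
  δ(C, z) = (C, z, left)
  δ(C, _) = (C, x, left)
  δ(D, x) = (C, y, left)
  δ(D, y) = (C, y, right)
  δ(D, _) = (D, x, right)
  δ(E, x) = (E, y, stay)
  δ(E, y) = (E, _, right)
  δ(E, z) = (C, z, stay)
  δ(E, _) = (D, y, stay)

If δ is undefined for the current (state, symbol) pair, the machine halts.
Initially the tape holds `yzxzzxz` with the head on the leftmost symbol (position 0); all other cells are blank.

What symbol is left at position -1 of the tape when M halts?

state=A head=0 tape=_[y]zxzzxz   (A,y)→(D,x,left)
state=D head=-1 tape=[_]xzxzzxz   (D,_)→(D,x,right)
state=D head=0 tape=x[x]zxzzxz   (D,x)→(C,y,left)
state=C head=-1 tape=[x]yzxzzxz   (C,x)→(A,x,stay)
state=A head=-1 tape=[x]yzxzzxz
Cell -1 holds x when M halts.

x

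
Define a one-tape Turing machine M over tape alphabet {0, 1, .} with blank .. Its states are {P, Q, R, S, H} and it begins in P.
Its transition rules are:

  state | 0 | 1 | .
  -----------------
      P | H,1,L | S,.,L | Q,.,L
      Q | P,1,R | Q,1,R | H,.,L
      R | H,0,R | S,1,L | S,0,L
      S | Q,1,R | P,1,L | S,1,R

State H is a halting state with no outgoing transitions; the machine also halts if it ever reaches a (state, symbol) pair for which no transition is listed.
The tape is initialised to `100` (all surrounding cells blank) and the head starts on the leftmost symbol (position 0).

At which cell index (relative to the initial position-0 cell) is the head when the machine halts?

2

state=P head=0 tape=.[1]00.   (P,1)→(S,.,L)
state=S head=-1 tape=[.].00.   (S,.)→(S,1,R)
state=S head=0 tape=1[.]00.   (S,.)→(S,1,R)
state=S head=1 tape=11[0]0.   (S,0)→(Q,1,R)
state=Q head=2 tape=111[0].   (Q,0)→(P,1,R)
state=P head=3 tape=1111[.]   (P,.)→(Q,.,L)
state=Q head=2 tape=111[1].   (Q,1)→(Q,1,R)
state=Q head=3 tape=1111[.]   (Q,.)→(H,.,L)
state=H head=2 tape=111[1].
At halt the head is at cell 2.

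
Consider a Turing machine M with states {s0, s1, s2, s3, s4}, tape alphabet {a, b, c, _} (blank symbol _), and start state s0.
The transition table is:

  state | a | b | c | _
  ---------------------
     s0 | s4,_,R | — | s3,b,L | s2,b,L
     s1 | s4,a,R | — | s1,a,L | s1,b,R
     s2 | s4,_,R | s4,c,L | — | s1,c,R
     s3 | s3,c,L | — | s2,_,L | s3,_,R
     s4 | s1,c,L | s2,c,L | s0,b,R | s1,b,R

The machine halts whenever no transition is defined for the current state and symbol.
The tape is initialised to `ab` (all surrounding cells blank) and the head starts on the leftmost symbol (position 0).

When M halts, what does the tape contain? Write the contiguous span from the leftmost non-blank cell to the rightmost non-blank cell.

bccb

state=s0 head=0 tape=_[a]b_   (s0,a)→(s4,_,R)
state=s4 head=1 tape=__[b]_   (s4,b)→(s2,c,L)
state=s2 head=0 tape=_[_]c_   (s2,_)→(s1,c,R)
state=s1 head=1 tape=_c[c]_   (s1,c)→(s1,a,L)
state=s1 head=0 tape=_[c]a_   (s1,c)→(s1,a,L)
state=s1 head=-1 tape=[_]aa_   (s1,_)→(s1,b,R)
state=s1 head=0 tape=b[a]a_   (s1,a)→(s4,a,R)
state=s4 head=1 tape=ba[a]_   (s4,a)→(s1,c,L)
state=s1 head=0 tape=b[a]c_   (s1,a)→(s4,a,R)
state=s4 head=1 tape=ba[c]_   (s4,c)→(s0,b,R)
state=s0 head=2 tape=bab[_]   (s0,_)→(s2,b,L)
state=s2 head=1 tape=ba[b]b   (s2,b)→(s4,c,L)
state=s4 head=0 tape=b[a]cb   (s4,a)→(s1,c,L)
state=s1 head=-1 tape=[b]ccb
The non-blank tape span at halt is bccb.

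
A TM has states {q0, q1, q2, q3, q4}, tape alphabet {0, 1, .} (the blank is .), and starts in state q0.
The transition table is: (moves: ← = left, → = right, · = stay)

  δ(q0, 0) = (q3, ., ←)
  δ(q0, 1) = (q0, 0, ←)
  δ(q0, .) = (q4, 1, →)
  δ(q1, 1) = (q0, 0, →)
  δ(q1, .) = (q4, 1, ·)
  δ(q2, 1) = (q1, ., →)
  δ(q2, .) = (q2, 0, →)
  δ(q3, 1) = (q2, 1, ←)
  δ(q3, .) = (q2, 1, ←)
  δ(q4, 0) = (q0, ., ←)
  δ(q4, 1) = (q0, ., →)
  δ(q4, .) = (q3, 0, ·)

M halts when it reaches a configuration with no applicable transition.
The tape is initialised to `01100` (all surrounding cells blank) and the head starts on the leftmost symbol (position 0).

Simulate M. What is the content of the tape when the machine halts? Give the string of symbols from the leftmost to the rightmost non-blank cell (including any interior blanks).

00..10100

state=q0 head=0 tape=....[0]1100   (q0,0)→(q3,.,←)
state=q3 head=-1 tape=...[.].1100   (q3,.)→(q2,1,←)
state=q2 head=-2 tape=..[.]1.1100   (q2,.)→(q2,0,→)
state=q2 head=-1 tape=..0[1].1100   (q2,1)→(q1,.,→)
state=q1 head=0 tape=..0.[.]1100   (q1,.)→(q4,1,·)
state=q4 head=0 tape=..0.[1]1100   (q4,1)→(q0,.,→)
state=q0 head=1 tape=..0..[1]100   (q0,1)→(q0,0,←)
state=q0 head=0 tape=..0.[.]0100   (q0,.)→(q4,1,→)
state=q4 head=1 tape=..0.1[0]100   (q4,0)→(q0,.,←)
state=q0 head=0 tape=..0.[1].100   (q0,1)→(q0,0,←)
state=q0 head=-1 tape=..0[.]0.100   (q0,.)→(q4,1,→)
state=q4 head=0 tape=..01[0].100   (q4,0)→(q0,.,←)
state=q0 head=-1 tape=..0[1]..100   (q0,1)→(q0,0,←)
state=q0 head=-2 tape=..[0]0..100   (q0,0)→(q3,.,←)
state=q3 head=-3 tape=.[.].0..100   (q3,.)→(q2,1,←)
state=q2 head=-4 tape=[.]1.0..100   (q2,.)→(q2,0,→)
state=q2 head=-3 tape=0[1].0..100   (q2,1)→(q1,.,→)
state=q1 head=-2 tape=0.[.]0..100   (q1,.)→(q4,1,·)
state=q4 head=-2 tape=0.[1]0..100   (q4,1)→(q0,.,→)
state=q0 head=-1 tape=0..[0]..100   (q0,0)→(q3,.,←)
state=q3 head=-2 tape=0.[.]...100   (q3,.)→(q2,1,←)
state=q2 head=-3 tape=0[.]1...100   (q2,.)→(q2,0,→)
state=q2 head=-2 tape=00[1]...100   (q2,1)→(q1,.,→)
state=q1 head=-1 tape=00.[.]..100   (q1,.)→(q4,1,·)
state=q4 head=-1 tape=00.[1]..100   (q4,1)→(q0,.,→)
state=q0 head=0 tape=00..[.].100   (q0,.)→(q4,1,→)
state=q4 head=1 tape=00..1[.]100   (q4,.)→(q3,0,·)
state=q3 head=1 tape=00..1[0]100
The non-blank tape span at halt is 00..10100.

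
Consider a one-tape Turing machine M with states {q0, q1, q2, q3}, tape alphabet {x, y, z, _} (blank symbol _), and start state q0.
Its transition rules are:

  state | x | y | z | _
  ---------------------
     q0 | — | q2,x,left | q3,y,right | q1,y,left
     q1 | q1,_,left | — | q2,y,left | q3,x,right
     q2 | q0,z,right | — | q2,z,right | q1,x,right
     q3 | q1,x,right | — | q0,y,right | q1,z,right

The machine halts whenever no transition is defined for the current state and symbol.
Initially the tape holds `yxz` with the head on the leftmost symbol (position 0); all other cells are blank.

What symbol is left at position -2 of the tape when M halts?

q0 | __[y]xz_   read y → write x, move left, go to q2
q2 | _[_]xxz_   read _ → write x, move right, go to q1
q1 | _x[x]xz_   read x → write _, move left, go to q1
q1 | _[x]_xz_   read x → write _, move left, go to q1
q1 | [_]__xz_   read _ → write x, move right, go to q3
q3 | x[_]_xz_   read _ → write z, move right, go to q1
q1 | xz[_]xz_   read _ → write x, move right, go to q3
q3 | xzx[x]z_   read x → write x, move right, go to q1
q1 | xzxx[z]_   read z → write y, move left, go to q2
q2 | xzx[x]y_   read x → write z, move right, go to q0
q0 | xzxz[y]_   read y → write x, move left, go to q2
q2 | xzx[z]x_   read z → write z, move right, go to q2
q2 | xzxz[x]_   read x → write z, move right, go to q0
q0 | xzxzz[_]   read _ → write y, move left, go to q1
q1 | xzxz[z]y   read z → write y, move left, go to q2
q2 | xzx[z]yy   read z → write z, move right, go to q2
q2 | xzxz[y]y
Cell -2 holds x when M halts.

x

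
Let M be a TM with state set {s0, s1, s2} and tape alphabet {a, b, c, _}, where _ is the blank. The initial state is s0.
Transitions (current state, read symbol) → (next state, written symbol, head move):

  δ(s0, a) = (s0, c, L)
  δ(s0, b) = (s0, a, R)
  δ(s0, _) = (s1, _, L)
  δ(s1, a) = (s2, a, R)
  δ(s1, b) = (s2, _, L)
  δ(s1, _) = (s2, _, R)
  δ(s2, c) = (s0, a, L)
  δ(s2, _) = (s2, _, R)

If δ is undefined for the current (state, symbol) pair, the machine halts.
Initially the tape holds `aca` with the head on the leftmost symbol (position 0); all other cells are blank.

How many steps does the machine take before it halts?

8

s0 | __[a]ca   read a → write c, move L, go to s0
s0 | _[_]cca   read _ → write _, move L, go to s1
s1 | [_]_cca   read _ → write _, move R, go to s2
s2 | _[_]cca   read _ → write _, move R, go to s2
s2 | __[c]ca   read c → write a, move L, go to s0
s0 | _[_]aca   read _ → write _, move L, go to s1
s1 | [_]_aca   read _ → write _, move R, go to s2
s2 | _[_]aca   read _ → write _, move R, go to s2
s2 | __[a]ca
M halts after 8 transitions.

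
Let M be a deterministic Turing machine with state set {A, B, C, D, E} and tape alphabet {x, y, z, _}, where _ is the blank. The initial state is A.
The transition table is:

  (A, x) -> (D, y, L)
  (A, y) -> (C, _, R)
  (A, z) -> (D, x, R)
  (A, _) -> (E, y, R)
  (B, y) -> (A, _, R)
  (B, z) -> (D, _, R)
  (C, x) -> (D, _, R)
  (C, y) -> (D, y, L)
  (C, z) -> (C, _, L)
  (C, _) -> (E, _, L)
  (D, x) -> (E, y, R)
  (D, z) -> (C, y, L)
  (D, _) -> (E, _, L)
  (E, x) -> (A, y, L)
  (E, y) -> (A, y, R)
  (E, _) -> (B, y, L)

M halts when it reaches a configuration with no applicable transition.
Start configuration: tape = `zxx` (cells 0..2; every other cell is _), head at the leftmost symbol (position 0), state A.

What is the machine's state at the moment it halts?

state=A head=0 tape=_[z]xx___   (A,z)→(D,x,R)
state=D head=1 tape=_x[x]x___   (D,x)→(E,y,R)
state=E head=2 tape=_xy[x]___   (E,x)→(A,y,L)
state=A head=1 tape=_x[y]y___   (A,y)→(C,_,R)
state=C head=2 tape=_x_[y]___   (C,y)→(D,y,L)
state=D head=1 tape=_x[_]y___   (D,_)→(E,_,L)
state=E head=0 tape=_[x]_y___   (E,x)→(A,y,L)
state=A head=-1 tape=[_]y_y___   (A,_)→(E,y,R)
state=E head=0 tape=y[y]_y___   (E,y)→(A,y,R)
state=A head=1 tape=yy[_]y___   (A,_)→(E,y,R)
state=E head=2 tape=yyy[y]___   (E,y)→(A,y,R)
state=A head=3 tape=yyyy[_]__   (A,_)→(E,y,R)
state=E head=4 tape=yyyyy[_]_   (E,_)→(B,y,L)
state=B head=3 tape=yyyy[y]y_   (B,y)→(A,_,R)
state=A head=4 tape=yyyy_[y]_   (A,y)→(C,_,R)
state=C head=5 tape=yyyy__[_]   (C,_)→(E,_,L)
state=E head=4 tape=yyyy_[_]_   (E,_)→(B,y,L)
state=B head=3 tape=yyyy[_]y_
No transition is defined for (B, _); M halts in state B.

B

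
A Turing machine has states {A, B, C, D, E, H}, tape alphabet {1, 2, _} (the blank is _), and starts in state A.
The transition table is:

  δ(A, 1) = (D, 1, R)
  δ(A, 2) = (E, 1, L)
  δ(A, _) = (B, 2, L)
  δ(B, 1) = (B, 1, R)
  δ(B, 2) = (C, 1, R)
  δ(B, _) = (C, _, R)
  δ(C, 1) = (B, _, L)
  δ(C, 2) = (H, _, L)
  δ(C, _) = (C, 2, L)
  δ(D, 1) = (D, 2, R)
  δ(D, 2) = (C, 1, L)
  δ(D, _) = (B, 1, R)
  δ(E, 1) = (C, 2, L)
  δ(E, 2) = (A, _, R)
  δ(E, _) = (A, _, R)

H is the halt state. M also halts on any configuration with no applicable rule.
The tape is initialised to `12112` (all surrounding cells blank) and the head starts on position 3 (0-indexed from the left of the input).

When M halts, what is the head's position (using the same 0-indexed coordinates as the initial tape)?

A | 121[1]2   read 1 → write 1, move R, go to D
D | 1211[2]   read 2 → write 1, move L, go to C
C | 121[1]1   read 1 → write _, move L, go to B
B | 12[1]_1   read 1 → write 1, move R, go to B
B | 121[_]1   read _ → write _, move R, go to C
C | 121_[1]   read 1 → write _, move L, go to B
B | 121[_]_   read _ → write _, move R, go to C
C | 121_[_]   read _ → write 2, move L, go to C
C | 121[_]2   read _ → write 2, move L, go to C
C | 12[1]22   read 1 → write _, move L, go to B
B | 1[2]_22   read 2 → write 1, move R, go to C
C | 11[_]22   read _ → write 2, move L, go to C
C | 1[1]222   read 1 → write _, move L, go to B
B | [1]_222   read 1 → write 1, move R, go to B
B | 1[_]222   read _ → write _, move R, go to C
C | 1_[2]22   read 2 → write _, move L, go to H
H | 1[_]_22
At halt the head is at cell 1.

1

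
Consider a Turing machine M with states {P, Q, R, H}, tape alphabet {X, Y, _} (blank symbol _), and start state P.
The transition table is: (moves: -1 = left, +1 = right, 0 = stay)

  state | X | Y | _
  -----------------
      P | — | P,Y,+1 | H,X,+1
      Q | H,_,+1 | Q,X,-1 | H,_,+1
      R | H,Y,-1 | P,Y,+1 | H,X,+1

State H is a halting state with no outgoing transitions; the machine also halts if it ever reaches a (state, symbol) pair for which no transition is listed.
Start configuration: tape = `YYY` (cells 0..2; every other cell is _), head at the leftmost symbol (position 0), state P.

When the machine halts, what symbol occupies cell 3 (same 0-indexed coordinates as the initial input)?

P | [Y]YY__   read Y → write Y, move +1, go to P
P | Y[Y]Y__   read Y → write Y, move +1, go to P
P | YY[Y]__   read Y → write Y, move +1, go to P
P | YYY[_]_   read _ → write X, move +1, go to H
H | YYYX[_]
Cell 3 holds X when M halts.

X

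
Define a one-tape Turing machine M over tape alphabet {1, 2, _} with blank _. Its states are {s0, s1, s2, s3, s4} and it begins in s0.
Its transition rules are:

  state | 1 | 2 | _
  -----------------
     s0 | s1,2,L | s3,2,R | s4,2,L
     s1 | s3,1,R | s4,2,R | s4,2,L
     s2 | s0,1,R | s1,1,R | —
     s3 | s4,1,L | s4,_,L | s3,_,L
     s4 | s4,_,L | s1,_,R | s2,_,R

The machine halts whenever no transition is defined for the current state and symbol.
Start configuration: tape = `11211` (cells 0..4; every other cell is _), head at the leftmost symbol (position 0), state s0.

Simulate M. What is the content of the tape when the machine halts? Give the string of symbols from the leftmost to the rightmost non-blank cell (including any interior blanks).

state=s0 head=0 tape=__[1]1211_   (s0,1)→(s1,2,L)
state=s1 head=-1 tape=_[_]21211_   (s1,_)→(s4,2,L)
state=s4 head=-2 tape=[_]221211_   (s4,_)→(s2,_,R)
state=s2 head=-1 tape=_[2]21211_   (s2,2)→(s1,1,R)
state=s1 head=0 tape=_1[2]1211_   (s1,2)→(s4,2,R)
state=s4 head=1 tape=_12[1]211_   (s4,1)→(s4,_,L)
state=s4 head=0 tape=_1[2]_211_   (s4,2)→(s1,_,R)
state=s1 head=1 tape=_1_[_]211_   (s1,_)→(s4,2,L)
state=s4 head=0 tape=_1[_]2211_   (s4,_)→(s2,_,R)
state=s2 head=1 tape=_1_[2]211_   (s2,2)→(s1,1,R)
state=s1 head=2 tape=_1_1[2]11_   (s1,2)→(s4,2,R)
state=s4 head=3 tape=_1_12[1]1_   (s4,1)→(s4,_,L)
state=s4 head=2 tape=_1_1[2]_1_   (s4,2)→(s1,_,R)
state=s1 head=3 tape=_1_1_[_]1_   (s1,_)→(s4,2,L)
state=s4 head=2 tape=_1_1[_]21_   (s4,_)→(s2,_,R)
state=s2 head=3 tape=_1_1_[2]1_   (s2,2)→(s1,1,R)
state=s1 head=4 tape=_1_1_1[1]_   (s1,1)→(s3,1,R)
state=s3 head=5 tape=_1_1_11[_]   (s3,_)→(s3,_,L)
state=s3 head=4 tape=_1_1_1[1]_   (s3,1)→(s4,1,L)
state=s4 head=3 tape=_1_1_[1]1_   (s4,1)→(s4,_,L)
state=s4 head=2 tape=_1_1[_]_1_   (s4,_)→(s2,_,R)
state=s2 head=3 tape=_1_1_[_]1_
The non-blank tape span at halt is 1_1__1.

1_1__1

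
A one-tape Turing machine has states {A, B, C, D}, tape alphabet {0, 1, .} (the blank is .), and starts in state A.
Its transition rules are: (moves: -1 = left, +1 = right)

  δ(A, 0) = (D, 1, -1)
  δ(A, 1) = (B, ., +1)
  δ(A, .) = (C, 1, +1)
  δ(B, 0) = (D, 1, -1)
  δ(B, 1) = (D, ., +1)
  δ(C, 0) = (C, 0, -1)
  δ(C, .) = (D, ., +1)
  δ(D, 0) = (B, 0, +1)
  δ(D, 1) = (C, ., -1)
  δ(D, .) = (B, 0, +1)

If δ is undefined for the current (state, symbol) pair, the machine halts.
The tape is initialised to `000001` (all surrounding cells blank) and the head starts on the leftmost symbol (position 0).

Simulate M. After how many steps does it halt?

A | .[0]00001.   read 0 → write 1, move -1, go to D
D | [.]100001.   read . → write 0, move +1, go to B
B | 0[1]00001.   read 1 → write ., move +1, go to D
D | 0.[0]0001.   read 0 → write 0, move +1, go to B
B | 0.0[0]001.   read 0 → write 1, move -1, go to D
D | 0.[0]1001.   read 0 → write 0, move +1, go to B
B | 0.0[1]001.   read 1 → write ., move +1, go to D
D | 0.0.[0]01.   read 0 → write 0, move +1, go to B
B | 0.0.0[0]1.   read 0 → write 1, move -1, go to D
D | 0.0.[0]11.   read 0 → write 0, move +1, go to B
B | 0.0.0[1]1.   read 1 → write ., move +1, go to D
D | 0.0.0.[1].   read 1 → write ., move -1, go to C
C | 0.0.0[.]..   read . → write ., move +1, go to D
D | 0.0.0.[.].   read . → write 0, move +1, go to B
B | 0.0.0.0[.]
M halts after 14 transitions.

14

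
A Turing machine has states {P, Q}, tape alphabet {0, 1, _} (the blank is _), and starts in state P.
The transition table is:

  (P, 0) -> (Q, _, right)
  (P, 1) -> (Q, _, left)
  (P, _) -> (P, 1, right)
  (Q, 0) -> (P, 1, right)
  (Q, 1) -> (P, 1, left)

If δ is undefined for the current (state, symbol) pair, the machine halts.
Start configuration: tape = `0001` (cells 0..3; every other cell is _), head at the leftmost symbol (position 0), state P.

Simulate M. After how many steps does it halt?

8

P | [0]001   read 0 → write _, move right, go to Q
Q | _[0]01   read 0 → write 1, move right, go to P
P | _1[0]1   read 0 → write _, move right, go to Q
Q | _1_[1]   read 1 → write 1, move left, go to P
P | _1[_]1   read _ → write 1, move right, go to P
P | _11[1]   read 1 → write _, move left, go to Q
Q | _1[1]_   read 1 → write 1, move left, go to P
P | _[1]1_   read 1 → write _, move left, go to Q
Q | [_]_1_
M halts after 8 transitions.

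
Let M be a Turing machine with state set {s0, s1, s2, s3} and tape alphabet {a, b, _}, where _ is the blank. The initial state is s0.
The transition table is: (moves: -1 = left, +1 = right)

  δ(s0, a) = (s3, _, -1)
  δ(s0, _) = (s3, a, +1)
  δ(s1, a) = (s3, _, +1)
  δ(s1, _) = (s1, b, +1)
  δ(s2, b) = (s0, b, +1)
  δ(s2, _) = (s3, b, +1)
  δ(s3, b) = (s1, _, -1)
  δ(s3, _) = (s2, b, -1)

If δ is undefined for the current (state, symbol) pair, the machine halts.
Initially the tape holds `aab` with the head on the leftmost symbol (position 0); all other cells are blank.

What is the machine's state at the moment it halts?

state=s0 head=0 tape=__[a]ab   (s0,a)→(s3,_,-1)
state=s3 head=-1 tape=_[_]_ab   (s3,_)→(s2,b,-1)
state=s2 head=-2 tape=[_]b_ab   (s2,_)→(s3,b,+1)
state=s3 head=-1 tape=b[b]_ab   (s3,b)→(s1,_,-1)
state=s1 head=-2 tape=[b]__ab
No transition is defined for (s1, b); M halts in state s1.

s1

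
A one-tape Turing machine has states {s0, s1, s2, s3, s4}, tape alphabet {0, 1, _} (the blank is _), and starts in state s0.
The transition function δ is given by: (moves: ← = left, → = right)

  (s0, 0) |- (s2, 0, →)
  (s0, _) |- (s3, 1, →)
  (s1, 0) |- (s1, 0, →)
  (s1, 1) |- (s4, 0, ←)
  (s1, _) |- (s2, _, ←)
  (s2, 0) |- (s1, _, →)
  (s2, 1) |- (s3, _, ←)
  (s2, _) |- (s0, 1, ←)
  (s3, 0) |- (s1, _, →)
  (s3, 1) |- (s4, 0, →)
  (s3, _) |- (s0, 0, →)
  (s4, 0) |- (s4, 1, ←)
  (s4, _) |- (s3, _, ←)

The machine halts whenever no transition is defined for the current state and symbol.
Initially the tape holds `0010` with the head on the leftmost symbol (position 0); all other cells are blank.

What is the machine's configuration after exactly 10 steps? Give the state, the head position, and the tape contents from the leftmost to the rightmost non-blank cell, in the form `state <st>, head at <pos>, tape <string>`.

s0 | _[0]010   read 0 → write 0, move →, go to s2
s2 | _0[0]10   read 0 → write _, move →, go to s1
s1 | _0_[1]0   read 1 → write 0, move ←, go to s4
s4 | _0[_]00   read _ → write _, move ←, go to s3
s3 | _[0]_00   read 0 → write _, move →, go to s1
s1 | __[_]00   read _ → write _, move ←, go to s2
s2 | _[_]_00   read _ → write 1, move ←, go to s0
s0 | [_]1_00   read _ → write 1, move →, go to s3
s3 | 1[1]_00   read 1 → write 0, move →, go to s4
s4 | 10[_]00   read _ → write _, move ←, go to s3
s3 | 1[0]_00
After 10 steps: state s3, head at 0, tape 10_00.

state s3, head at 0, tape 10_00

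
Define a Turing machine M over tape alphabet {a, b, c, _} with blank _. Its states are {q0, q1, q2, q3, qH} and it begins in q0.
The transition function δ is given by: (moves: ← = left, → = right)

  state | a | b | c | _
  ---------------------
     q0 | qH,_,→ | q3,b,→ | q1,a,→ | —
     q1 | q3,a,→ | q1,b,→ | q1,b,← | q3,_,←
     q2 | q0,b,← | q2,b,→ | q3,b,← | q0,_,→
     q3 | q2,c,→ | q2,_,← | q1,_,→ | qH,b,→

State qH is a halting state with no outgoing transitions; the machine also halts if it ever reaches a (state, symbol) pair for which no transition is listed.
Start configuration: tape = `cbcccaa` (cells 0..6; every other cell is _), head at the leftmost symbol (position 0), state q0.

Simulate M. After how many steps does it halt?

q0 | [c]bcccaa__   read c → write a, move →, go to q1
q1 | a[b]cccaa__   read b → write b, move →, go to q1
q1 | ab[c]ccaa__   read c → write b, move ←, go to q1
q1 | a[b]bccaa__   read b → write b, move →, go to q1
q1 | ab[b]ccaa__   read b → write b, move →, go to q1
q1 | abb[c]caa__   read c → write b, move ←, go to q1
q1 | ab[b]bcaa__   read b → write b, move →, go to q1
q1 | abb[b]caa__   read b → write b, move →, go to q1
q1 | abbb[c]aa__   read c → write b, move ←, go to q1
q1 | abb[b]baa__   read b → write b, move →, go to q1
q1 | abbb[b]aa__   read b → write b, move →, go to q1
q1 | abbbb[a]a__   read a → write a, move →, go to q3
q3 | abbbba[a]__   read a → write c, move →, go to q2
q2 | abbbbac[_]_   read _ → write _, move →, go to q0
q0 | abbbbac_[_]
M halts after 14 transitions.

14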